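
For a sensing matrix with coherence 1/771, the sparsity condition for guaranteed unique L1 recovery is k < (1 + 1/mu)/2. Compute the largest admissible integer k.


1/mu = 771.
1 + 1/mu = 772.
(1 + 1/mu)/2 = 386 is an integer and the inequality is strict, so k_max = 386 - 1 = 385.

385


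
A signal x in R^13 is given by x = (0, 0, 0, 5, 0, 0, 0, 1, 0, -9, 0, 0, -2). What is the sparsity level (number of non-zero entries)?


Non-zero positions: [3, 7, 9, 12].
Sparsity = 4.

4


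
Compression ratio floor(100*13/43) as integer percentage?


100*m/n = 100*13/43 ≈ 30.2326.
floor = 30.

30


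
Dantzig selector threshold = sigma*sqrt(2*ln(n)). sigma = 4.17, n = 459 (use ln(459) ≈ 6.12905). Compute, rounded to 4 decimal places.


ln(459) ≈ 6.12905.
2*ln(n) ≈ 12.2581.
sqrt(2*ln(n)) ≈ sqrt(12.2581) ≈ 3.501157.
threshold ≈ 4.17*3.501157 = 14.59982469 ≈ 14.5998.

14.5998


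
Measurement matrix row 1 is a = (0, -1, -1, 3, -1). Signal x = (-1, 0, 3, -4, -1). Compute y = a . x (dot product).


Non-zero terms: ['0*-1', '-1*3', '3*-4', '-1*-1']
Products: [0, -3, -12, 1]
y = sum = -14.

-14


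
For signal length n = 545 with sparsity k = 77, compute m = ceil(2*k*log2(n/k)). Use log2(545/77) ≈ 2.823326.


log2(n/k) = log2(545/77) ≈ 2.823326.
2*k*log2(n/k) ≈ 2*77*2.823326 = 434.792204.
m = ceil(434.792204) = 435.

435


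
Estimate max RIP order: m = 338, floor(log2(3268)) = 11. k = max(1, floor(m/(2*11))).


floor(log2(3268)) = 11.
2*11 = 22.
m/(2*floor(log2(n))) = 338/22 ≈ 15.3636.
floor = 15.
k = max(1, 15) = 15.

15


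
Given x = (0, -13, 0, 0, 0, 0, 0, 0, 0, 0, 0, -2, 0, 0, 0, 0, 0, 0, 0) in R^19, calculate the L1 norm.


Non-zero entries: [(1, -13), (11, -2)]
Absolute values: [13, 2]
||x||_1 = sum = 15.

15


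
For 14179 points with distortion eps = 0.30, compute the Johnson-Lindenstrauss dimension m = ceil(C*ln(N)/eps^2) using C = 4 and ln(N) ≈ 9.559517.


ln(14179) ≈ 9.559517.
eps^2 = 0.30^2 = 0.09.
C*ln(N)/eps^2 ≈ 4*9.559517/0.09 ≈ 424.8674.
m = ceil(424.8674) = 425.

425


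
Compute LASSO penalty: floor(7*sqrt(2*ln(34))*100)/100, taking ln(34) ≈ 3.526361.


ln(34) ≈ 3.526361.
2*ln(n) ≈ 7.052722.
sqrt(2*ln(n)) ≈ sqrt(7.052722) ≈ 2.655696.
lambda ≈ 7*2.655696 = 18.589872.
floor(lambda*100)/100 = 18.58.

18.58


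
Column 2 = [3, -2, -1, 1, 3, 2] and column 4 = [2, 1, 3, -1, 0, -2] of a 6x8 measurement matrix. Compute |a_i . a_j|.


Inner product: 3*2 + -2*1 + -1*3 + 1*-1 + 3*0 + 2*-2
Products: [6, -2, -3, -1, 0, -4]
Sum = -4.
|dot| = 4.

4


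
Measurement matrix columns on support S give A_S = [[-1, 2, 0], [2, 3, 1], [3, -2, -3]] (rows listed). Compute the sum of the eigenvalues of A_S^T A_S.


Sum of eigenvalues of A_S^T A_S = trace(A_S^T A_S) = sum of squared column norms of A_S.
A_S^T A_S diagonal: [14, 17, 10].
trace = 14 + 17 + 10 = 41.

41


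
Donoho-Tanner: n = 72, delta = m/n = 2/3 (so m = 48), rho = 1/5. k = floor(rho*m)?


m = 2/3*72 = 48.
rho = 1/5.
rho*m = 1/5*48 = 9.6.
k = floor(9.6) = 9.

9


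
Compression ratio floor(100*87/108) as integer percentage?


100*m/n = 100*87/108 ≈ 80.5556.
floor = 80.

80


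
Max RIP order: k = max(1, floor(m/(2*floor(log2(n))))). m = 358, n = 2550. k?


floor(log2(2550)) = 11.
2*11 = 22.
m/(2*floor(log2(n))) = 358/22 ≈ 16.2727.
floor = 16.
k = max(1, 16) = 16.

16


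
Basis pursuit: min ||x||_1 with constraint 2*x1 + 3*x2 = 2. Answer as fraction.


Axis intercepts:
  x1 = 1, x2 = 0: L1 = 1
  x1 = 0, x2 = 2/3: L1 = 2/3
x* = (0, 2/3)
||x*||_1 = 2/3.

2/3


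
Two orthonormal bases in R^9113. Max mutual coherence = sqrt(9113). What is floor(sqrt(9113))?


95^2 = 9025 <= 9113 < 9216 = 96^2, so 95 <= sqrt(9113) < 96.
floor(sqrt(9113)) = 95.

95


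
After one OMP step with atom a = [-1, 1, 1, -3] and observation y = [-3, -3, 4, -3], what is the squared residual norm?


a^T a = 12.
a^T y = 13.
coeff = 13/12 = 13/12.
||r||^2 = 347/12.

347/12


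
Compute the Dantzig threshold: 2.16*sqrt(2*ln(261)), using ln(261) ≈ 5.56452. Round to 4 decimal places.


ln(261) ≈ 5.56452.
2*ln(n) ≈ 11.12904.
sqrt(2*ln(n)) ≈ sqrt(11.12904) ≈ 3.336022.
threshold ≈ 2.16*3.336022 = 7.20580752 ≈ 7.2058.

7.2058


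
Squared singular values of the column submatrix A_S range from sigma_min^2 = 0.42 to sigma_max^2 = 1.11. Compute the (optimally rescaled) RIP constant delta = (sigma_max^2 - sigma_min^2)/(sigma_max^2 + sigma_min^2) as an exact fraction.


lambda_max - lambda_min = 1.11 - 0.42 = 0.69.
lambda_max + lambda_min = 1.11 + 0.42 = 1.53.
delta = 0.69/1.53 = 69/153 = 23/51.

23/51


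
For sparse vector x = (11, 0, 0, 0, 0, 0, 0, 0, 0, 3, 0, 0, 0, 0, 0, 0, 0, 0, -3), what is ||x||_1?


Non-zero entries: [(0, 11), (9, 3), (18, -3)]
Absolute values: [11, 3, 3]
||x||_1 = sum = 17.

17


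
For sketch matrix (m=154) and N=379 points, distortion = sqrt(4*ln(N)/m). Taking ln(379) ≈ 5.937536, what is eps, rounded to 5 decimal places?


ln(379) ≈ 5.937536.
4*ln(N)/m ≈ 4*5.937536/154 ≈ 0.15422171.
eps = sqrt(0.15422171) ≈ 0.3927107 ≈ 0.39271.

0.39271


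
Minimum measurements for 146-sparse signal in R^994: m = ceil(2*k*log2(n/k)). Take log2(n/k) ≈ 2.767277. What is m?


log2(n/k) = log2(994/146) ≈ 2.767277.
2*k*log2(n/k) ≈ 2*146*2.767277 = 808.044884.
m = ceil(808.044884) = 809.

809


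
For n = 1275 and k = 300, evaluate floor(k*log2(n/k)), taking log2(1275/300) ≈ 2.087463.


log2(n/k) = log2(1275/300) ≈ 2.087463.
k*log2(n/k) ≈ 300*2.087463 = 626.2389.
floor(626.2389) = 626.

626


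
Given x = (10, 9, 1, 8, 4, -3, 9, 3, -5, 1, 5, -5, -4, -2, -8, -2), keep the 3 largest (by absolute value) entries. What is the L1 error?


Sorted |x_i| descending: [10, 9, 9, 8, 8, 5, 5, 5, 4, 4, 3, 3, 2, 2, 1, 1]
Keep top 3: [10, 9, 9]
Tail entries: [8, 8, 5, 5, 5, 4, 4, 3, 3, 2, 2, 1, 1]
L1 error = sum of tail = 51.

51


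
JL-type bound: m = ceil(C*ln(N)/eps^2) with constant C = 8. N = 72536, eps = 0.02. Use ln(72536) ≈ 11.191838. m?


ln(72536) ≈ 11.191838.
eps^2 = 0.02^2 = 0.0004.
C*ln(N)/eps^2 ≈ 8*11.191838/0.0004 ≈ 223836.76.
m = ceil(223836.76) = 223837.

223837


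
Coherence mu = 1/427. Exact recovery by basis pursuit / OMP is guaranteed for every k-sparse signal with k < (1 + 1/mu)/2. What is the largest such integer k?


1/mu = 427.
1 + 1/mu = 428.
(1 + 1/mu)/2 = 214 is an integer and the inequality is strict, so k_max = 214 - 1 = 213.

213


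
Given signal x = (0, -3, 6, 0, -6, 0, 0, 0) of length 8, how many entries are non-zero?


Non-zero positions: [1, 2, 4].
Sparsity = 3.

3


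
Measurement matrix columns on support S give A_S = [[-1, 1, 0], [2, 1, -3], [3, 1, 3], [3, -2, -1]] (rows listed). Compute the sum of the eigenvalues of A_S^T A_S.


Sum of eigenvalues of A_S^T A_S = trace(A_S^T A_S) = sum of squared column norms of A_S.
A_S^T A_S diagonal: [23, 7, 19].
trace = 23 + 7 + 19 = 49.

49


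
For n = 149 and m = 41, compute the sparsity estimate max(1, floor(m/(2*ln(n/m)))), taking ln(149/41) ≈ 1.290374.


n/m = 149/41.
ln(n/m) ≈ 1.290374.
2*ln(n/m) ≈ 2.580748.
m/(2*ln(n/m)) ≈ 41/2.580748 ≈ 15.8869.
floor = 15.
k_max = max(1, 15) = 15.

15


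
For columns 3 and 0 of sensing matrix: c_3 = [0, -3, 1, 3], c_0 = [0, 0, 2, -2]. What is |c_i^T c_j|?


Inner product: 0*0 + -3*0 + 1*2 + 3*-2
Products: [0, 0, 2, -6]
Sum = -4.
|dot| = 4.

4


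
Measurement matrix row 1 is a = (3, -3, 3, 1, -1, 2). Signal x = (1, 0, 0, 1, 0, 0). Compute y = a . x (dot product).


Non-zero terms: ['3*1', '1*1']
Products: [3, 1]
y = sum = 4.

4


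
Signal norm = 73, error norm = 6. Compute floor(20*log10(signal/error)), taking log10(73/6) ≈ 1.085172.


||x||/||e|| = 73/6.
log10(73/6) ≈ 1.085172.
20*log10(||x||/||e||) ≈ 20*1.085172 = 21.70344.
floor(21.70344) = 21.

21


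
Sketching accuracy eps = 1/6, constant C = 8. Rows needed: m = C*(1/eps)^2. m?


1/eps = 6.
(1/eps)^2 = 36.
m = 8*36 = 288.

288


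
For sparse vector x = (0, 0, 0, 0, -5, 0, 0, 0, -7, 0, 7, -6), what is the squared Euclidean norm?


Non-zero entries: [(4, -5), (8, -7), (10, 7), (11, -6)]
Squares: [25, 49, 49, 36]
||x||_2^2 = sum = 159.

159


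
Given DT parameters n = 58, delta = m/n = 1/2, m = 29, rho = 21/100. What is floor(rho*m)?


m = 1/2*58 = 29.
rho = 21/100.
rho*m = 21/100*29 = 6.09.
k = floor(6.09) = 6.

6


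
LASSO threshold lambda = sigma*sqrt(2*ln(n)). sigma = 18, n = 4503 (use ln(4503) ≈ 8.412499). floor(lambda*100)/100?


ln(4503) ≈ 8.412499.
2*ln(n) ≈ 16.824998.
sqrt(2*ln(n)) ≈ sqrt(16.824998) ≈ 4.101829.
lambda ≈ 18*4.101829 = 73.832922.
floor(lambda*100)/100 = 73.83.

73.83


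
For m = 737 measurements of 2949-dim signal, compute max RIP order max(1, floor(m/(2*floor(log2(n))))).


floor(log2(2949)) = 11.
2*11 = 22.
m/(2*floor(log2(n))) = 737/22 ≈ 33.5.
floor = 33.
k = max(1, 33) = 33.

33


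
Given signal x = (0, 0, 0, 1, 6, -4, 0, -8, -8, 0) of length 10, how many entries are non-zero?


Non-zero positions: [3, 4, 5, 7, 8].
Sparsity = 5.

5


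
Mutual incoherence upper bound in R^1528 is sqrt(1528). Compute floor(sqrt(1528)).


39^2 = 1521 <= 1528 < 1600 = 40^2, so 39 <= sqrt(1528) < 40.
floor(sqrt(1528)) = 39.

39


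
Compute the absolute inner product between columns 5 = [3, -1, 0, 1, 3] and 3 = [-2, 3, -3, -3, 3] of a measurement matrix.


Inner product: 3*-2 + -1*3 + 0*-3 + 1*-3 + 3*3
Products: [-6, -3, 0, -3, 9]
Sum = -3.
|dot| = 3.

3


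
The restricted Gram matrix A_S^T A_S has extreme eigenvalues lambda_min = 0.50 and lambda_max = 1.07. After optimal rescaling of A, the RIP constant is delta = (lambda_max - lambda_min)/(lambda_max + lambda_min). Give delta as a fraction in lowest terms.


lambda_max - lambda_min = 1.07 - 0.50 = 0.57.
lambda_max + lambda_min = 1.07 + 0.50 = 1.57.
delta = 0.57/1.57 = 57/157.

57/157


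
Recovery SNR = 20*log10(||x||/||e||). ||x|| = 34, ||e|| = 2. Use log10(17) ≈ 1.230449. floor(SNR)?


||x||/||e|| = 34/2 = 17.
log10(17) ≈ 1.230449.
20*log10(||x||/||e||) ≈ 20*1.230449 = 24.60898.
floor(24.60898) = 24.

24


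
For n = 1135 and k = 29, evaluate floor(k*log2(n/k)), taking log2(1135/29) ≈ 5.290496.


log2(n/k) = log2(1135/29) ≈ 5.290496.
k*log2(n/k) ≈ 29*5.290496 = 153.424384.
floor(153.424384) = 153.

153


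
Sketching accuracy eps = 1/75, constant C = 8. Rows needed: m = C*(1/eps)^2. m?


1/eps = 75.
(1/eps)^2 = 5625.
m = 8*5625 = 45000.

45000


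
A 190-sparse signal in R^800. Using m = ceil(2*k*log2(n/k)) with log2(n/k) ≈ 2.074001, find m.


log2(n/k) = log2(800/190) ≈ 2.074001.
2*k*log2(n/k) ≈ 2*190*2.074001 = 788.12038.
m = ceil(788.12038) = 789.

789


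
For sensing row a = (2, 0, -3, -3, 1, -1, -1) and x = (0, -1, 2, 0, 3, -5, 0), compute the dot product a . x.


Non-zero terms: ['0*-1', '-3*2', '1*3', '-1*-5']
Products: [0, -6, 3, 5]
y = sum = 2.

2


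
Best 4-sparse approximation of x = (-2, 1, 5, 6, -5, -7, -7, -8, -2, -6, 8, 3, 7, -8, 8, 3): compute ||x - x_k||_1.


Sorted |x_i| descending: [8, 8, 8, 8, 7, 7, 7, 6, 6, 5, 5, 3, 3, 2, 2, 1]
Keep top 4: [8, 8, 8, 8]
Tail entries: [7, 7, 7, 6, 6, 5, 5, 3, 3, 2, 2, 1]
L1 error = sum of tail = 54.

54


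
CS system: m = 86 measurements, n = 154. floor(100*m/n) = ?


100*m/n = 100*86/154 ≈ 55.8442.
floor = 55.

55


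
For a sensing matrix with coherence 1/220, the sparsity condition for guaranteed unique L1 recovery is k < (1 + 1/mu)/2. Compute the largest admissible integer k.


1/mu = 220.
1 + 1/mu = 221.
(1 + 1/mu)/2 = 110.5 is not an integer, so k_max = floor(110.5) = 110.

110


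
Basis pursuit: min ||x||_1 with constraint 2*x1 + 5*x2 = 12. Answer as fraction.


Axis intercepts:
  x1 = 6, x2 = 0: L1 = 6
  x1 = 0, x2 = 12/5: L1 = 12/5
x* = (0, 12/5)
||x*||_1 = 12/5.

12/5


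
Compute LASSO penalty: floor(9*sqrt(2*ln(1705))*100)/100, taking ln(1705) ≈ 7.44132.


ln(1705) ≈ 7.44132.
2*ln(n) ≈ 14.88264.
sqrt(2*ln(n)) ≈ sqrt(14.88264) ≈ 3.857802.
lambda ≈ 9*3.857802 = 34.720218.
floor(lambda*100)/100 = 34.72.

34.72


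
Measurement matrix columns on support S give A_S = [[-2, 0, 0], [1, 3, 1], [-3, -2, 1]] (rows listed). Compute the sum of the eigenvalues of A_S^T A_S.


Sum of eigenvalues of A_S^T A_S = trace(A_S^T A_S) = sum of squared column norms of A_S.
A_S^T A_S diagonal: [14, 13, 2].
trace = 14 + 13 + 2 = 29.

29


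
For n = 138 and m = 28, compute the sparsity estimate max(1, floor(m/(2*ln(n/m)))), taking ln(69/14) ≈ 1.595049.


n/m = 138/28 = 69/14.
ln(n/m) ≈ 1.595049.
2*ln(n/m) ≈ 3.190098.
m/(2*ln(n/m)) ≈ 28/3.190098 ≈ 8.7772.
floor = 8.
k_max = max(1, 8) = 8.

8


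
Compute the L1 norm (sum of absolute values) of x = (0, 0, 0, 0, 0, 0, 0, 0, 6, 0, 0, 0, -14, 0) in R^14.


Non-zero entries: [(8, 6), (12, -14)]
Absolute values: [6, 14]
||x||_1 = sum = 20.

20


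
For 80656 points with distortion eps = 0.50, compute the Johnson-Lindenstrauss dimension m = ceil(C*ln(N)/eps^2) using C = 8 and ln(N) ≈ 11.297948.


ln(80656) ≈ 11.297948.
eps^2 = 0.50^2 = 0.25.
C*ln(N)/eps^2 ≈ 8*11.297948/0.25 ≈ 361.5343.
m = ceil(361.5343) = 362.

362


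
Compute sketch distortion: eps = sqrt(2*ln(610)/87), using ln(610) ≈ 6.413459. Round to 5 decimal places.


ln(610) ≈ 6.413459.
2*ln(N)/m ≈ 2*6.413459/87 ≈ 0.14743584.
eps = sqrt(0.14743584) ≈ 0.3839737 ≈ 0.38397.

0.38397


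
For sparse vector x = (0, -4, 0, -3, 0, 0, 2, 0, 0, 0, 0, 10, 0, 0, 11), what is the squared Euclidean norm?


Non-zero entries: [(1, -4), (3, -3), (6, 2), (11, 10), (14, 11)]
Squares: [16, 9, 4, 100, 121]
||x||_2^2 = sum = 250.

250


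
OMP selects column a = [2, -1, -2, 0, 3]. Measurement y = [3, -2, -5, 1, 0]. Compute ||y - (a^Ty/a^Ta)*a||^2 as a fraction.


a^T a = 18.
a^T y = 18.
coeff = 18/18 = 1.
||r||^2 = 21.

21


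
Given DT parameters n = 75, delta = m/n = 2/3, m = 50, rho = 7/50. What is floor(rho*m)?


m = 2/3*75 = 50.
rho = 7/50.
rho*m = 7/50*50 = 7.
k = floor(7) = 7.

7


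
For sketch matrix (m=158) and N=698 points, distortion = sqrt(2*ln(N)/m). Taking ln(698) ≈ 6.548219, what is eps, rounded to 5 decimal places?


ln(698) ≈ 6.548219.
2*ln(N)/m ≈ 2*6.548219/158 ≈ 0.08288885.
eps = sqrt(0.08288885) ≈ 0.2879042 ≈ 0.28790.

0.28790


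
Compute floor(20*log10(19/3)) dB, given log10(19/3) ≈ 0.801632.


||x||/||e|| = 19/3.
log10(19/3) ≈ 0.801632.
20*log10(||x||/||e||) ≈ 20*0.801632 = 16.03264.
floor(16.03264) = 16.

16


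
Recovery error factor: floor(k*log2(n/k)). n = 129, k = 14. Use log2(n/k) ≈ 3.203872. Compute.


log2(n/k) = log2(129/14) ≈ 3.203872.
k*log2(n/k) ≈ 14*3.203872 = 44.854208.
floor(44.854208) = 44.

44


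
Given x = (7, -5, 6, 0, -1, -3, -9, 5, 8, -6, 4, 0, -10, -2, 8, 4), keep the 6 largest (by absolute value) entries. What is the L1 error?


Sorted |x_i| descending: [10, 9, 8, 8, 7, 6, 6, 5, 5, 4, 4, 3, 2, 1, 0, 0]
Keep top 6: [10, 9, 8, 8, 7, 6]
Tail entries: [6, 5, 5, 4, 4, 3, 2, 1, 0, 0]
L1 error = sum of tail = 30.

30


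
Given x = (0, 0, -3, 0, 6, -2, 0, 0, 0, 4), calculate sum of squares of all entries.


Non-zero entries: [(2, -3), (4, 6), (5, -2), (9, 4)]
Squares: [9, 36, 4, 16]
||x||_2^2 = sum = 65.

65


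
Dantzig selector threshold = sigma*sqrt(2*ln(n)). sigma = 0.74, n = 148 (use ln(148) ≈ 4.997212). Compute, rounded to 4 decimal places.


ln(148) ≈ 4.997212.
2*ln(n) ≈ 9.994424.
sqrt(2*ln(n)) ≈ sqrt(9.994424) ≈ 3.161396.
threshold ≈ 0.74*3.161396 = 2.33943304 ≈ 2.3394.

2.3394


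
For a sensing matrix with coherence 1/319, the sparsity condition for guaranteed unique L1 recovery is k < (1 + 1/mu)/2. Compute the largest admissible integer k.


1/mu = 319.
1 + 1/mu = 320.
(1 + 1/mu)/2 = 160 is an integer and the inequality is strict, so k_max = 160 - 1 = 159.

159


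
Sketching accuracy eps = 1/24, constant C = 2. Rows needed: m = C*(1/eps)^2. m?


1/eps = 24.
(1/eps)^2 = 576.
m = 2*576 = 1152.

1152


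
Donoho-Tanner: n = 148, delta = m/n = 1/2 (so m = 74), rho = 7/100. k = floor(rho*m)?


m = 1/2*148 = 74.
rho = 7/100.
rho*m = 7/100*74 = 5.18.
k = floor(5.18) = 5.

5


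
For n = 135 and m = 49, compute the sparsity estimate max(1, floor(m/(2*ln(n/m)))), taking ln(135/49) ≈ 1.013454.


n/m = 135/49.
ln(n/m) ≈ 1.013454.
2*ln(n/m) ≈ 2.026908.
m/(2*ln(n/m)) ≈ 49/2.026908 ≈ 24.1748.
floor = 24.
k_max = max(1, 24) = 24.

24


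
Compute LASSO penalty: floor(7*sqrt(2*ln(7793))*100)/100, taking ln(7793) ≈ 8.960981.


ln(7793) ≈ 8.960981.
2*ln(n) ≈ 17.921962.
sqrt(2*ln(n)) ≈ sqrt(17.921962) ≈ 4.233434.
lambda ≈ 7*4.233434 = 29.634038.
floor(lambda*100)/100 = 29.63.

29.63


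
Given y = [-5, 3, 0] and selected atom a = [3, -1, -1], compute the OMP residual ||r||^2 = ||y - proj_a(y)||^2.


a^T a = 11.
a^T y = -18.
coeff = -18/11 = -18/11.
||r||^2 = 50/11.

50/11


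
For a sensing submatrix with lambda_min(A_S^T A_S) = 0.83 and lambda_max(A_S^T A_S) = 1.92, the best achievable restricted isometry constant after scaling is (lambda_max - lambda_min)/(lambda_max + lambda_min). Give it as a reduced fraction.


lambda_max - lambda_min = 1.92 - 0.83 = 1.09.
lambda_max + lambda_min = 1.92 + 0.83 = 2.75.
delta = 1.09/2.75 = 109/275.

109/275


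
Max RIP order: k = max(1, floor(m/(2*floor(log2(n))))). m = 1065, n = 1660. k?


floor(log2(1660)) = 10.
2*10 = 20.
m/(2*floor(log2(n))) = 1065/20 ≈ 53.25.
floor = 53.
k = max(1, 53) = 53.

53


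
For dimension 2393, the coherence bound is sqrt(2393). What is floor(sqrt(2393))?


48^2 = 2304 <= 2393 < 2401 = 49^2, so 48 <= sqrt(2393) < 49.
floor(sqrt(2393)) = 48.

48


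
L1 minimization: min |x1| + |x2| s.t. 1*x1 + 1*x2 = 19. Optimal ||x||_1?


Axis intercepts:
  x1 = 19, x2 = 0: L1 = 19
  x1 = 0, x2 = 19: L1 = 19
x* = (19, 0)
||x*||_1 = 19.

19


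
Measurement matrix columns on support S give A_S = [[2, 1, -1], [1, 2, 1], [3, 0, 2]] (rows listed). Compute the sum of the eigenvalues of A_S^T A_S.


Sum of eigenvalues of A_S^T A_S = trace(A_S^T A_S) = sum of squared column norms of A_S.
A_S^T A_S diagonal: [14, 5, 6].
trace = 14 + 5 + 6 = 25.

25


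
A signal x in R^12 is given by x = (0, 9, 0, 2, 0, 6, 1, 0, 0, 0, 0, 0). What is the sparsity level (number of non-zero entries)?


Non-zero positions: [1, 3, 5, 6].
Sparsity = 4.

4


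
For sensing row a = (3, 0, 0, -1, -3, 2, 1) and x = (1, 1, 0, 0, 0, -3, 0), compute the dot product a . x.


Non-zero terms: ['3*1', '0*1', '2*-3']
Products: [3, 0, -6]
y = sum = -3.

-3


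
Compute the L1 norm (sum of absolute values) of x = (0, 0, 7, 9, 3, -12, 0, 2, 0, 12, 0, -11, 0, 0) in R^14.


Non-zero entries: [(2, 7), (3, 9), (4, 3), (5, -12), (7, 2), (9, 12), (11, -11)]
Absolute values: [7, 9, 3, 12, 2, 12, 11]
||x||_1 = sum = 56.

56


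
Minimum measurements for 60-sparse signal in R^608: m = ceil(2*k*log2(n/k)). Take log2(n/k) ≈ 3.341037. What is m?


log2(n/k) = log2(608/60) ≈ 3.341037.
2*k*log2(n/k) ≈ 2*60*3.341037 = 400.92444.
m = ceil(400.92444) = 401.

401


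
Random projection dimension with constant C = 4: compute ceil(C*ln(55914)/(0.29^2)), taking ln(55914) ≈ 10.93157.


ln(55914) ≈ 10.93157.
eps^2 = 0.29^2 = 0.0841.
C*ln(N)/eps^2 ≈ 4*10.93157/0.0841 ≈ 519.932.
m = ceil(519.932) = 520.

520


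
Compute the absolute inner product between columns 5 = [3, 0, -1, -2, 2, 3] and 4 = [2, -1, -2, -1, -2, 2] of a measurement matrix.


Inner product: 3*2 + 0*-1 + -1*-2 + -2*-1 + 2*-2 + 3*2
Products: [6, 0, 2, 2, -4, 6]
Sum = 12.
|dot| = 12.

12


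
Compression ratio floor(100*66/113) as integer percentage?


100*m/n = 100*66/113 ≈ 58.4071.
floor = 58.

58


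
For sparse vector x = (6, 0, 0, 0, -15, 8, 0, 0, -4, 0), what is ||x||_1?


Non-zero entries: [(0, 6), (4, -15), (5, 8), (8, -4)]
Absolute values: [6, 15, 8, 4]
||x||_1 = sum = 33.

33


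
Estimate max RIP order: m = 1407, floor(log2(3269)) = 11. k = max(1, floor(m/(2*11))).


floor(log2(3269)) = 11.
2*11 = 22.
m/(2*floor(log2(n))) = 1407/22 ≈ 63.9545.
floor = 63.
k = max(1, 63) = 63.

63


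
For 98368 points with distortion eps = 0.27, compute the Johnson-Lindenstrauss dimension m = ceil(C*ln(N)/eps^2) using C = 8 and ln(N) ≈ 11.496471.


ln(98368) ≈ 11.496471.
eps^2 = 0.27^2 = 0.0729.
C*ln(N)/eps^2 ≈ 8*11.496471/0.0729 ≈ 1261.6155.
m = ceil(1261.6155) = 1262.

1262


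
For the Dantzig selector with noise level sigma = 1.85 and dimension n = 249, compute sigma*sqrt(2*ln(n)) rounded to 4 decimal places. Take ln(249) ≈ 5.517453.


ln(249) ≈ 5.517453.
2*ln(n) ≈ 11.034906.
sqrt(2*ln(n)) ≈ sqrt(11.034906) ≈ 3.321883.
threshold ≈ 1.85*3.321883 = 6.14548355 ≈ 6.1455.

6.1455


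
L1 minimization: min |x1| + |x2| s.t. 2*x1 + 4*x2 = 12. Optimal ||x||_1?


Axis intercepts:
  x1 = 6, x2 = 0: L1 = 6
  x1 = 0, x2 = 3: L1 = 3
x* = (0, 3)
||x*||_1 = 3.

3


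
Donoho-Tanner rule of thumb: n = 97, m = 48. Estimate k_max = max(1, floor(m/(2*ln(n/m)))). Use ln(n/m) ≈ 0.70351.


n/m = 97/48.
ln(n/m) ≈ 0.70351.
2*ln(n/m) ≈ 1.40702.
m/(2*ln(n/m)) ≈ 48/1.40702 ≈ 34.1147.
floor = 34.
k_max = max(1, 34) = 34.

34


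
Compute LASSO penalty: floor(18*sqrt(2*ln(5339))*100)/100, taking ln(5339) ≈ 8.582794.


ln(5339) ≈ 8.582794.
2*ln(n) ≈ 17.165588.
sqrt(2*ln(n)) ≈ sqrt(17.165588) ≈ 4.143137.
lambda ≈ 18*4.143137 = 74.576466.
floor(lambda*100)/100 = 74.57.

74.57


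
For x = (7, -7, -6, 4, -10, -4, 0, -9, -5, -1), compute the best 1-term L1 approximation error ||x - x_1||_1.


Sorted |x_i| descending: [10, 9, 7, 7, 6, 5, 4, 4, 1, 0]
Keep top 1: [10]
Tail entries: [9, 7, 7, 6, 5, 4, 4, 1, 0]
L1 error = sum of tail = 43.

43


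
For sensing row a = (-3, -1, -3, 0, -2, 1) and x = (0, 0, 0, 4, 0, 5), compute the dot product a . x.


Non-zero terms: ['0*4', '1*5']
Products: [0, 5]
y = sum = 5.

5


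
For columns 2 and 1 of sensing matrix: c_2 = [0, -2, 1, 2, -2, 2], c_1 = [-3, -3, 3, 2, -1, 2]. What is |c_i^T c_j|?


Inner product: 0*-3 + -2*-3 + 1*3 + 2*2 + -2*-1 + 2*2
Products: [0, 6, 3, 4, 2, 4]
Sum = 19.
|dot| = 19.

19


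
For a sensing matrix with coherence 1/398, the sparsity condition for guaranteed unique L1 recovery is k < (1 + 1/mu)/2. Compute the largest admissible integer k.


1/mu = 398.
1 + 1/mu = 399.
(1 + 1/mu)/2 = 199.5 is not an integer, so k_max = floor(199.5) = 199.

199


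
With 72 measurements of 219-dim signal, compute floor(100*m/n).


100*m/n = 100*72/219 ≈ 32.8767.
floor = 32.

32


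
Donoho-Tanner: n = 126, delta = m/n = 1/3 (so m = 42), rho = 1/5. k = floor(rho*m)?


m = 1/3*126 = 42.
rho = 1/5.
rho*m = 1/5*42 = 8.4.
k = floor(8.4) = 8.

8


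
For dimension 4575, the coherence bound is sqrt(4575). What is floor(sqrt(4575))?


67^2 = 4489 <= 4575 < 4624 = 68^2, so 67 <= sqrt(4575) < 68.
floor(sqrt(4575)) = 67.

67


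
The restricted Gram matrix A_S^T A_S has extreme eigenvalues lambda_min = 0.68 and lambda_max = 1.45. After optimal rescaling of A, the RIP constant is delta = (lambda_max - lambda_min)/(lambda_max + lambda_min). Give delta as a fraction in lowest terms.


lambda_max - lambda_min = 1.45 - 0.68 = 0.77.
lambda_max + lambda_min = 1.45 + 0.68 = 2.13.
delta = 0.77/2.13 = 77/213.

77/213


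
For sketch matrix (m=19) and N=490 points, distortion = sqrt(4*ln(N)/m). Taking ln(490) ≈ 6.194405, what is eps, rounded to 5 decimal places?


ln(490) ≈ 6.194405.
4*ln(N)/m ≈ 4*6.194405/19 ≈ 1.30408526.
eps = sqrt(1.30408526) ≈ 1.1419655 ≈ 1.14197.

1.14197


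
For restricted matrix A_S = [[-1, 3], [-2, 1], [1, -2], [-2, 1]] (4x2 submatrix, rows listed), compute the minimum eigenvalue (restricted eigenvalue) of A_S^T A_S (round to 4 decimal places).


A_S^T A_S = [[10, -9], [-9, 15]].
trace = 25.
det = 69.
disc = trace^2 - 4*det = 625 - 4*69 = 349.
sqrt(349) ≈ 18.681542.
lam_min = (25 - sqrt(349))/2 ≈ (25 - 18.681542)/2 = 3.159229 ≈ 3.1592.

3.1592


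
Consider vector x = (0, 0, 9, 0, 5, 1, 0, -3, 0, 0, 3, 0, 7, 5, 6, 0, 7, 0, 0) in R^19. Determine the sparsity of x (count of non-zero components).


Non-zero positions: [2, 4, 5, 7, 10, 12, 13, 14, 16].
Sparsity = 9.

9


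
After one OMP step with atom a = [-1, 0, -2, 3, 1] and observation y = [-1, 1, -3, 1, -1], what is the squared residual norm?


a^T a = 15.
a^T y = 9.
coeff = 9/15 = 3/5.
||r||^2 = 38/5.

38/5


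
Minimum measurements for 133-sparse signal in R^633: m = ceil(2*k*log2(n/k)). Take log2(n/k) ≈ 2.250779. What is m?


log2(n/k) = log2(633/133) ≈ 2.250779.
2*k*log2(n/k) ≈ 2*133*2.250779 = 598.707214.
m = ceil(598.707214) = 599.

599


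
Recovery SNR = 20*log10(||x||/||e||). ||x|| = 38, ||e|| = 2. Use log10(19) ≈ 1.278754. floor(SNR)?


||x||/||e|| = 38/2 = 19.
log10(19) ≈ 1.278754.
20*log10(||x||/||e||) ≈ 20*1.278754 = 25.57508.
floor(25.57508) = 25.

25


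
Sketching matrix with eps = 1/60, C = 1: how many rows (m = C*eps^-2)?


1/eps = 60.
(1/eps)^2 = 3600.
m = 1*3600 = 3600.

3600


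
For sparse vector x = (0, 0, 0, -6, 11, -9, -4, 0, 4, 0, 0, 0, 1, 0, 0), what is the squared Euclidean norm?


Non-zero entries: [(3, -6), (4, 11), (5, -9), (6, -4), (8, 4), (12, 1)]
Squares: [36, 121, 81, 16, 16, 1]
||x||_2^2 = sum = 271.

271


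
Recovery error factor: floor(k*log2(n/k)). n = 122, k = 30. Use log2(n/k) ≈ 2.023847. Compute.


log2(n/k) = log2(122/30) ≈ 2.023847.
k*log2(n/k) ≈ 30*2.023847 = 60.71541.
floor(60.71541) = 60.

60


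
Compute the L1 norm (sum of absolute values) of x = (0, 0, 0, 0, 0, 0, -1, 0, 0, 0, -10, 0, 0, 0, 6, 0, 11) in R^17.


Non-zero entries: [(6, -1), (10, -10), (14, 6), (16, 11)]
Absolute values: [1, 10, 6, 11]
||x||_1 = sum = 28.

28


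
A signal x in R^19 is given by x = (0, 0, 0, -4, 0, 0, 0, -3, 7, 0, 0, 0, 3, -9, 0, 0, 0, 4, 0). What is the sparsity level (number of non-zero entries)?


Non-zero positions: [3, 7, 8, 12, 13, 17].
Sparsity = 6.

6


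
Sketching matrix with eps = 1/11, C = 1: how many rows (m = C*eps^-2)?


1/eps = 11.
(1/eps)^2 = 121.
m = 1*121 = 121.

121


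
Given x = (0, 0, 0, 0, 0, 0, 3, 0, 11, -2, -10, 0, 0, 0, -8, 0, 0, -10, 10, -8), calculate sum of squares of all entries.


Non-zero entries: [(6, 3), (8, 11), (9, -2), (10, -10), (14, -8), (17, -10), (18, 10), (19, -8)]
Squares: [9, 121, 4, 100, 64, 100, 100, 64]
||x||_2^2 = sum = 562.

562


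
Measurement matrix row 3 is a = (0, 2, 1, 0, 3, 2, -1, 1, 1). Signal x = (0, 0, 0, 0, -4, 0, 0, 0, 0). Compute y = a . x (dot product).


Non-zero terms: ['3*-4']
Products: [-12]
y = sum = -12.

-12


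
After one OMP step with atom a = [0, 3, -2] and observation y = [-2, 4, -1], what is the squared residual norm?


a^T a = 13.
a^T y = 14.
coeff = 14/13 = 14/13.
||r||^2 = 77/13.

77/13


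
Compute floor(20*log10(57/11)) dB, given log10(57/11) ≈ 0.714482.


||x||/||e|| = 57/11.
log10(57/11) ≈ 0.714482.
20*log10(||x||/||e||) ≈ 20*0.714482 = 14.28964.
floor(14.28964) = 14.

14


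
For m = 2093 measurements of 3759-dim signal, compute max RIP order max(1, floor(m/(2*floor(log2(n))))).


floor(log2(3759)) = 11.
2*11 = 22.
m/(2*floor(log2(n))) = 2093/22 ≈ 95.1364.
floor = 95.
k = max(1, 95) = 95.

95


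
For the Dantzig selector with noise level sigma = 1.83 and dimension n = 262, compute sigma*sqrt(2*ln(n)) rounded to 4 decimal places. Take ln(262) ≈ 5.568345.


ln(262) ≈ 5.568345.
2*ln(n) ≈ 11.13669.
sqrt(2*ln(n)) ≈ sqrt(11.13669) ≈ 3.337168.
threshold ≈ 1.83*3.337168 = 6.10701744 ≈ 6.1070.

6.1070


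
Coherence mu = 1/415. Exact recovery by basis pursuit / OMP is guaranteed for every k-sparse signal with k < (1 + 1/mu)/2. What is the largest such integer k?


1/mu = 415.
1 + 1/mu = 416.
(1 + 1/mu)/2 = 208 is an integer and the inequality is strict, so k_max = 208 - 1 = 207.

207


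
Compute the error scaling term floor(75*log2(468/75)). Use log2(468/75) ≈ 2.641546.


log2(n/k) = log2(468/75) ≈ 2.641546.
k*log2(n/k) ≈ 75*2.641546 = 198.11595.
floor(198.11595) = 198.

198


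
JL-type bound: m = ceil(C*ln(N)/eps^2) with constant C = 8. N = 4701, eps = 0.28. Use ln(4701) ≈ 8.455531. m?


ln(4701) ≈ 8.455531.
eps^2 = 0.28^2 = 0.0784.
C*ln(N)/eps^2 ≈ 8*8.455531/0.0784 ≈ 862.8093.
m = ceil(862.8093) = 863.

863


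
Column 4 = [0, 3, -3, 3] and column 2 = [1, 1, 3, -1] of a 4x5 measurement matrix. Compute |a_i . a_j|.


Inner product: 0*1 + 3*1 + -3*3 + 3*-1
Products: [0, 3, -9, -3]
Sum = -9.
|dot| = 9.

9


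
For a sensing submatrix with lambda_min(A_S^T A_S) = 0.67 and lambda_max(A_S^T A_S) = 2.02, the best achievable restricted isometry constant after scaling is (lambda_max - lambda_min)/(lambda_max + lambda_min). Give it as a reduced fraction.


lambda_max - lambda_min = 2.02 - 0.67 = 1.35.
lambda_max + lambda_min = 2.02 + 0.67 = 2.69.
delta = 1.35/2.69 = 135/269.

135/269


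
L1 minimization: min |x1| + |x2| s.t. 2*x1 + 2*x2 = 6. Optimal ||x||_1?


Axis intercepts:
  x1 = 3, x2 = 0: L1 = 3
  x1 = 0, x2 = 3: L1 = 3
x* = (3, 0)
||x*||_1 = 3.

3


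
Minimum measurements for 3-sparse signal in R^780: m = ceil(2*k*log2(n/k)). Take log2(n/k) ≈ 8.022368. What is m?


log2(n/k) = log2(780/3) ≈ 8.022368.
2*k*log2(n/k) ≈ 2*3*8.022368 = 48.134208.
m = ceil(48.134208) = 49.

49


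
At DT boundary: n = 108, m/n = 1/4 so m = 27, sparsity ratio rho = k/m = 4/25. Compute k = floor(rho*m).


m = 1/4*108 = 27.
rho = 4/25.
rho*m = 4/25*27 = 4.32.
k = floor(4.32) = 4.

4


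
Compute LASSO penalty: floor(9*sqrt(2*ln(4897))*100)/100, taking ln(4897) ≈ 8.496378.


ln(4897) ≈ 8.496378.
2*ln(n) ≈ 16.992756.
sqrt(2*ln(n)) ≈ sqrt(16.992756) ≈ 4.122227.
lambda ≈ 9*4.122227 = 37.100043.
floor(lambda*100)/100 = 37.10.

37.10


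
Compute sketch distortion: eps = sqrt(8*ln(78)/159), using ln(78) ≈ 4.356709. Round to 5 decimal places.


ln(78) ≈ 4.356709.
8*ln(N)/m ≈ 8*4.356709/159 ≈ 0.21920548.
eps = sqrt(0.21920548) ≈ 0.4681938 ≈ 0.46819.

0.46819


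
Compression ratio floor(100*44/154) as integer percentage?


100*m/n = 100*44/154 ≈ 28.5714.
floor = 28.

28


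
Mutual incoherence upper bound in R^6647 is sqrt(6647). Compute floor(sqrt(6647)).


81^2 = 6561 <= 6647 < 6724 = 82^2, so 81 <= sqrt(6647) < 82.
floor(sqrt(6647)) = 81.

81


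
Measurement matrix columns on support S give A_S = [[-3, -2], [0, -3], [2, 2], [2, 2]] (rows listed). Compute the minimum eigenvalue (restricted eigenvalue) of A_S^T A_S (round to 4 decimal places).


A_S^T A_S = [[17, 14], [14, 21]].
trace = 38.
det = 161.
disc = trace^2 - 4*det = 1444 - 4*161 = 800.
sqrt(800) ≈ 28.284271.
lam_min = (38 - sqrt(800))/2 ≈ (38 - 28.284271)/2 = 4.8578645 ≈ 4.8579.

4.8579


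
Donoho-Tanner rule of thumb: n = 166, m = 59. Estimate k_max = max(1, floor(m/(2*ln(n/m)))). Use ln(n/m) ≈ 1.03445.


n/m = 166/59.
ln(n/m) ≈ 1.03445.
2*ln(n/m) ≈ 2.0689.
m/(2*ln(n/m)) ≈ 59/2.0689 ≈ 28.5176.
floor = 28.
k_max = max(1, 28) = 28.

28


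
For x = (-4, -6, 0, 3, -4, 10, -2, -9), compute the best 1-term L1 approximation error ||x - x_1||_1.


Sorted |x_i| descending: [10, 9, 6, 4, 4, 3, 2, 0]
Keep top 1: [10]
Tail entries: [9, 6, 4, 4, 3, 2, 0]
L1 error = sum of tail = 28.

28


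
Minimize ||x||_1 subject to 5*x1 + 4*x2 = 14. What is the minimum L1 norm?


Axis intercepts:
  x1 = 14/5, x2 = 0: L1 = 14/5
  x1 = 0, x2 = 7/2: L1 = 7/2
x* = (14/5, 0)
||x*||_1 = 14/5.

14/5


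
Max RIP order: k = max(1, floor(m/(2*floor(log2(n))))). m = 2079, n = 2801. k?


floor(log2(2801)) = 11.
2*11 = 22.
m/(2*floor(log2(n))) = 2079/22 ≈ 94.5.
floor = 94.
k = max(1, 94) = 94.

94


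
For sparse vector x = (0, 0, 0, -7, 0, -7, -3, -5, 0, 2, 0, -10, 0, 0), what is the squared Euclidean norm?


Non-zero entries: [(3, -7), (5, -7), (6, -3), (7, -5), (9, 2), (11, -10)]
Squares: [49, 49, 9, 25, 4, 100]
||x||_2^2 = sum = 236.

236


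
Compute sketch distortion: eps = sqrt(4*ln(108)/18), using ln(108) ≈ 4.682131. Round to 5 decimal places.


ln(108) ≈ 4.682131.
4*ln(N)/m ≈ 4*4.682131/18 ≈ 1.04047356.
eps = sqrt(1.04047356) ≈ 1.0200361 ≈ 1.02004.

1.02004


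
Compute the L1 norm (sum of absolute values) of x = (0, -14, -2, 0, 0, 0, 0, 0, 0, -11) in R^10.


Non-zero entries: [(1, -14), (2, -2), (9, -11)]
Absolute values: [14, 2, 11]
||x||_1 = sum = 27.

27


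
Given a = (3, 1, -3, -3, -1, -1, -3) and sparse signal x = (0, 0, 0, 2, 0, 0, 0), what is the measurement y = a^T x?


Non-zero terms: ['-3*2']
Products: [-6]
y = sum = -6.

-6


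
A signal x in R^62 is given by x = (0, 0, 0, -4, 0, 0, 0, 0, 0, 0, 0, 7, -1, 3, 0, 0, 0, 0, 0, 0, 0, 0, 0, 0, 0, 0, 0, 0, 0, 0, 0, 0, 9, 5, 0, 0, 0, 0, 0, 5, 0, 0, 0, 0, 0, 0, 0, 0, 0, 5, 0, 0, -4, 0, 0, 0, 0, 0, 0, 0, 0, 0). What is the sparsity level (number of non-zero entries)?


Non-zero positions: [3, 11, 12, 13, 32, 33, 39, 49, 52].
Sparsity = 9.

9


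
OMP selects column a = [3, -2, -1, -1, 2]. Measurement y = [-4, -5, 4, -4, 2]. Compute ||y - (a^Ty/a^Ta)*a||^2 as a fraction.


a^T a = 19.
a^T y = 2.
coeff = 2/19 = 2/19.
||r||^2 = 1459/19.

1459/19


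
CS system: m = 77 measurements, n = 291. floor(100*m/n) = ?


100*m/n = 100*77/291 ≈ 26.4605.
floor = 26.

26


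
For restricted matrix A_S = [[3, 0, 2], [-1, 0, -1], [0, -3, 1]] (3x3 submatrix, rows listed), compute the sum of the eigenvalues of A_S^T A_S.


Sum of eigenvalues of A_S^T A_S = trace(A_S^T A_S) = sum of squared column norms of A_S.
A_S^T A_S diagonal: [10, 9, 6].
trace = 10 + 9 + 6 = 25.

25


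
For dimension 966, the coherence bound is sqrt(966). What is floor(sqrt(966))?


31^2 = 961 <= 966 < 1024 = 32^2, so 31 <= sqrt(966) < 32.
floor(sqrt(966)) = 31.

31


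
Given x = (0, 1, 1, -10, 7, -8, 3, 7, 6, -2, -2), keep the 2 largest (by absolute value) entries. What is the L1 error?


Sorted |x_i| descending: [10, 8, 7, 7, 6, 3, 2, 2, 1, 1, 0]
Keep top 2: [10, 8]
Tail entries: [7, 7, 6, 3, 2, 2, 1, 1, 0]
L1 error = sum of tail = 29.

29


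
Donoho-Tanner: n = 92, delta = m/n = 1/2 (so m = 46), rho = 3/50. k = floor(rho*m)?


m = 1/2*92 = 46.
rho = 3/50.
rho*m = 3/50*46 = 2.76.
k = floor(2.76) = 2.

2


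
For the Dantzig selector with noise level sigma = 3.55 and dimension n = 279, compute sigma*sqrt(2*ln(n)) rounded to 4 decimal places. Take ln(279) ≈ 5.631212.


ln(279) ≈ 5.631212.
2*ln(n) ≈ 11.262424.
sqrt(2*ln(n)) ≈ sqrt(11.262424) ≈ 3.355954.
threshold ≈ 3.55*3.355954 = 11.9136367 ≈ 11.9136.

11.9136


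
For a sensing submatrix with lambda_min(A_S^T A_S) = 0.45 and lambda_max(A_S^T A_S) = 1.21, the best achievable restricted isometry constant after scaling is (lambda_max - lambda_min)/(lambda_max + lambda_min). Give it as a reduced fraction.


lambda_max - lambda_min = 1.21 - 0.45 = 0.76.
lambda_max + lambda_min = 1.21 + 0.45 = 1.66.
delta = 0.76/1.66 = 76/166 = 38/83.

38/83


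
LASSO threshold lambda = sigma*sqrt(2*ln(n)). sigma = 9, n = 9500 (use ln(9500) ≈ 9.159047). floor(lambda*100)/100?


ln(9500) ≈ 9.159047.
2*ln(n) ≈ 18.318094.
sqrt(2*ln(n)) ≈ sqrt(18.318094) ≈ 4.279964.
lambda ≈ 9*4.279964 = 38.519676.
floor(lambda*100)/100 = 38.51.

38.51


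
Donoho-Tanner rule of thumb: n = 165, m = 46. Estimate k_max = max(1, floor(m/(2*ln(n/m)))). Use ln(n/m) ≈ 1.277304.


n/m = 165/46.
ln(n/m) ≈ 1.277304.
2*ln(n/m) ≈ 2.554608.
m/(2*ln(n/m)) ≈ 46/2.554608 ≈ 18.0067.
floor = 18.
k_max = max(1, 18) = 18.

18


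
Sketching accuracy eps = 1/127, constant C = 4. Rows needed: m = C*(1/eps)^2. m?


1/eps = 127.
(1/eps)^2 = 16129.
m = 4*16129 = 64516.

64516


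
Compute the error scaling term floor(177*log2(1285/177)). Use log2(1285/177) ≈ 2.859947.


log2(n/k) = log2(1285/177) ≈ 2.859947.
k*log2(n/k) ≈ 177*2.859947 = 506.210619.
floor(506.210619) = 506.

506


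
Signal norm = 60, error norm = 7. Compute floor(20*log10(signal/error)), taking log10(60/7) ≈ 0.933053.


||x||/||e|| = 60/7.
log10(60/7) ≈ 0.933053.
20*log10(||x||/||e||) ≈ 20*0.933053 = 18.66106.
floor(18.66106) = 18.

18


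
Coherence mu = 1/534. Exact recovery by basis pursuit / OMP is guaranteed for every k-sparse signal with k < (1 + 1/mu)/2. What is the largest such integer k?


1/mu = 534.
1 + 1/mu = 535.
(1 + 1/mu)/2 = 267.5 is not an integer, so k_max = floor(267.5) = 267.

267


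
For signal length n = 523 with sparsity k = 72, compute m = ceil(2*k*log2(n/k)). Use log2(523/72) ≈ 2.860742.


log2(n/k) = log2(523/72) ≈ 2.860742.
2*k*log2(n/k) ≈ 2*72*2.860742 = 411.946848.
m = ceil(411.946848) = 412.

412


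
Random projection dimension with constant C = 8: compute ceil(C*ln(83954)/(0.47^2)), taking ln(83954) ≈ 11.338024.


ln(83954) ≈ 11.338024.
eps^2 = 0.47^2 = 0.2209.
C*ln(N)/eps^2 ≈ 8*11.338024/0.2209 ≈ 410.612.
m = ceil(410.612) = 411.

411


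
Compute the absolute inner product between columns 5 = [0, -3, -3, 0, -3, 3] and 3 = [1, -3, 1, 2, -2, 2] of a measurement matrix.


Inner product: 0*1 + -3*-3 + -3*1 + 0*2 + -3*-2 + 3*2
Products: [0, 9, -3, 0, 6, 6]
Sum = 18.
|dot| = 18.

18


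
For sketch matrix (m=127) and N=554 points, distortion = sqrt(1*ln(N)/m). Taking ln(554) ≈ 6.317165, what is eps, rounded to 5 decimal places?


ln(554) ≈ 6.317165.
1*ln(N)/m ≈ 1*6.317165/127 ≈ 0.04974146.
eps = sqrt(0.04974146) ≈ 0.2230279 ≈ 0.22303.

0.22303


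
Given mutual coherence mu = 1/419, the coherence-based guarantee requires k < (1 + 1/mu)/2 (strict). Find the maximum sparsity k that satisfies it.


1/mu = 419.
1 + 1/mu = 420.
(1 + 1/mu)/2 = 210 is an integer and the inequality is strict, so k_max = 210 - 1 = 209.

209


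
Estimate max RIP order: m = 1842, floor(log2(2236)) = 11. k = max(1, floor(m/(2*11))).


floor(log2(2236)) = 11.
2*11 = 22.
m/(2*floor(log2(n))) = 1842/22 ≈ 83.7273.
floor = 83.
k = max(1, 83) = 83.

83


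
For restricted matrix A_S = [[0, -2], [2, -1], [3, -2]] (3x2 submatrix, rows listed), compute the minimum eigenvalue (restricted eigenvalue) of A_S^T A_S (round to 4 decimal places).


A_S^T A_S = [[13, -8], [-8, 9]].
trace = 22.
det = 53.
disc = trace^2 - 4*det = 484 - 4*53 = 272.
sqrt(272) ≈ 16.492423.
lam_min = (22 - sqrt(272))/2 ≈ (22 - 16.492423)/2 = 2.7537885 ≈ 2.7538.

2.7538


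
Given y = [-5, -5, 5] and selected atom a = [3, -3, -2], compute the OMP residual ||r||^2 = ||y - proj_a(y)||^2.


a^T a = 22.
a^T y = -10.
coeff = -10/22 = -5/11.
||r||^2 = 775/11.

775/11


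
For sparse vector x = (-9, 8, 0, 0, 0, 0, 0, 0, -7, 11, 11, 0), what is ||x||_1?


Non-zero entries: [(0, -9), (1, 8), (8, -7), (9, 11), (10, 11)]
Absolute values: [9, 8, 7, 11, 11]
||x||_1 = sum = 46.

46


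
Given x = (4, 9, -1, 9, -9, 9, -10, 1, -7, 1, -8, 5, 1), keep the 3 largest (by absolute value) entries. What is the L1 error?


Sorted |x_i| descending: [10, 9, 9, 9, 9, 8, 7, 5, 4, 1, 1, 1, 1]
Keep top 3: [10, 9, 9]
Tail entries: [9, 9, 8, 7, 5, 4, 1, 1, 1, 1]
L1 error = sum of tail = 46.

46


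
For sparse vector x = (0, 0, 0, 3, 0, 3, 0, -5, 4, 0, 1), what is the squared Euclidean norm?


Non-zero entries: [(3, 3), (5, 3), (7, -5), (8, 4), (10, 1)]
Squares: [9, 9, 25, 16, 1]
||x||_2^2 = sum = 60.

60


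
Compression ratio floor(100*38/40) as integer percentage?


100*m/n = 100*38/40 ≈ 95.0.
floor = 95.

95


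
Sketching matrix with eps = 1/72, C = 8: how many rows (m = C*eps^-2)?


1/eps = 72.
(1/eps)^2 = 5184.
m = 8*5184 = 41472.

41472
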